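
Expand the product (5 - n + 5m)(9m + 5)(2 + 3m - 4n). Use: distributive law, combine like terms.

(5 - n + 5m)(9m + 5)(2 + 3m - 4n)
= (45m + 25 - 9mn - 5n + 45m^2 + 25m)(2 + 3m - 4n)    [distributive law]
= (70m + 25 - 9mn - 5n + 45m^2)(2 + 3m - 4n)    [combine like terms]
= 140m + 210m^2 - 280mn + 50 + 75m - 100n - 18mn - 27m^2n + 36mn^2 - 10n - 15mn + 20n^2 + 90m^2 + 135m^3 - 180m^2n    [distributive law]
= 215m + 300m^2 - 313mn + 50 - 110n - 207m^2n + 36mn^2 + 20n^2 + 135m^3    [combine like terms]

215m + 300m^2 - 313mn + 50 - 110n - 207m^2n + 36mn^2 + 20n^2 + 135m^3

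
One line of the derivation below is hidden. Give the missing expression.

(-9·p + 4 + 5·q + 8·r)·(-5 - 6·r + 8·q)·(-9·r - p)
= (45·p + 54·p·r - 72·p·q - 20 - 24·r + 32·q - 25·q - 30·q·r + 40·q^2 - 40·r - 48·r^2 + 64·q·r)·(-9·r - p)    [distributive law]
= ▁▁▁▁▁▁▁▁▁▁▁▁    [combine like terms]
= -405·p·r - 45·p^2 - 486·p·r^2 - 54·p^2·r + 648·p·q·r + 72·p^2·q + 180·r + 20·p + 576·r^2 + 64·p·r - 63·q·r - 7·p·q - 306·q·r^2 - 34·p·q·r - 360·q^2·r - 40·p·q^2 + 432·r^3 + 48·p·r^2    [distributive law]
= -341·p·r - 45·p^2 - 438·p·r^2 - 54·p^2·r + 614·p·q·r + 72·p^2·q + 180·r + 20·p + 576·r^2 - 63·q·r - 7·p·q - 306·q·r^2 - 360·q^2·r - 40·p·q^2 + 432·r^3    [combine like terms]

By combine like terms:

(45·p + 54·p·r - 72·p·q - 20 - 64·r + 7·q + 34·q·r + 40·q^2 - 48·r^2)·(-9·r - p)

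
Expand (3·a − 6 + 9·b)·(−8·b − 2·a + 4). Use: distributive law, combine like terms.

−42·a·b − 6·a^2 + 24·a + 84·b − 24 − 72·b^2

(3·a − 6 + 9·b)·(−8·b − 2·a + 4)
= −24·a·b − 6·a^2 + 12·a + 48·b + 12·a − 24 − 72·b^2 − 18·a·b + 36·b    [distributive law]
= −42·a·b − 6·a^2 + 24·a + 84·b − 24 − 72·b^2    [combine like terms]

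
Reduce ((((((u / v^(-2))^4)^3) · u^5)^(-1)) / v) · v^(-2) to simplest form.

((((((u / v^(-2))^4)^3) · u^5)^(-1)) / v) · v^(-2)
= ((((((u / v^(-2))^4)^3)^(-1)) · ((u^5)^(-1))) / v) · v^(-2)    [power of a product]
= (((((u / v^(-2))^4)^(-3)) · ((u^5)^(-1))) / v) · v^(-2)    [power of a power]
= ((((u / v^(-2))^(-12)) · ((u^5)^(-1))) / v) · v^(-2)    [power of a power]
= ((((u^(-12)) / ((v^(-2))^(-12))) · ((u^5)^(-1))) / v) · v^(-2)    [power of a quotient]
= (((u^(-12) / v^24) · ((u^5)^(-1))) / v) · v^(-2)    [power of a power]
= (((u^(-12) / v^24) · u^(-5)) / v) · v^(-2)    [power of a power]
= u^(-17)·v^(-27)    [quotient of powers; product of powers]

u^(-17)·v^(-27)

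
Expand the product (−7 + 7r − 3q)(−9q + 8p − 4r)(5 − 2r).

315q − 381qr − 280p + 392pr + 140r − 196r^2 + 102qr^2 − 112pr^2 + 56r^3 + 135q^2 − 54q^2r − 120pq + 48pqr

(−7 + 7r − 3q)(−9q + 8p − 4r)(5 − 2r)
= (63q − 56p + 28r − 63qr + 56pr − 28r^2 + 27q^2 − 24pq + 12qr)(5 − 2r)    [distributive law]
= (63q − 56p + 28r − 51qr + 56pr − 28r^2 + 27q^2 − 24pq)(5 − 2r)    [combine like terms]
= 315q − 126qr − 280p + 112pr + 140r − 56r^2 − 255qr + 102qr^2 + 280pr − 112pr^2 − 140r^2 + 56r^3 + 135q^2 − 54q^2r − 120pq + 48pqr    [distributive law]
= 315q − 381qr − 280p + 392pr + 140r − 196r^2 + 102qr^2 − 112pr^2 + 56r^3 + 135q^2 − 54q^2r − 120pq + 48pqr    [combine like terms]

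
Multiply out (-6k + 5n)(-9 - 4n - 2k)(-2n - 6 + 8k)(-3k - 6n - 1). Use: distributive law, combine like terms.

-592k^2n + 2870kn^2 + 1686kn + 612k^2 + 324k - 1176k^3 + 36k^2n^2 + 1008kn^3 - 840k^3n - 288k^4 - 1300n^3 - 1830n^2 - 270n - 240n^4

(-6k + 5n)(-9 - 4n - 2k)(-2n - 6 + 8k)(-3k - 6n - 1)
= (54k + 24kn + 12k^2 - 45n - 20n^2 - 10kn)(-2n - 6 + 8k)(-3k - 6n - 1)    [distributive law]
= (54k + 14kn + 12k^2 - 45n - 20n^2)(-2n - 6 + 8k)(-3k - 6n - 1)    [combine like terms]
= (-108kn - 324k + 432k^2 - 28kn^2 - 84kn + 112k^2n - 24k^2n - 72k^2 + 96k^3 + 90n^2 + 270n - 360kn + 40n^3 + 120n^2 - 160kn^2)(-3k - 6n - 1)    [distributive law]
= (-552kn - 324k + 360k^2 - 188kn^2 + 88k^2n + 96k^3 + 210n^2 + 270n + 40n^3)(-3k - 6n - 1)    [combine like terms]
= 1656k^2n + 3312kn^2 + 552kn + 972k^2 + 1944kn + 324k - 1080k^3 - 2160k^2n - 360k^2 + 564k^2n^2 + 1128kn^3 + 188kn^2 - 264k^3n - 528k^2n^2 - 88k^2n - 288k^4 - 576k^3n - 96k^3 - 630kn^2 - 1260n^3 - 210n^2 - 810kn - 1620n^2 - 270n - 120kn^3 - 240n^4 - 40n^3    [distributive law]
= -592k^2n + 2870kn^2 + 1686kn + 612k^2 + 324k - 1176k^3 + 36k^2n^2 + 1008kn^3 - 840k^3n - 288k^4 - 1300n^3 - 1830n^2 - 270n - 240n^4    [combine like terms]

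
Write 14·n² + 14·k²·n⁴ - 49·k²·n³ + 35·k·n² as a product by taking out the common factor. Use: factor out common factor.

14·n² + 14·k²·n⁴ - 49·k²·n³ + 35·k·n²
= 7(2·n² + 2·k²·n⁴ - 7·k²·n³ + 5·k·n²)    [factor out 7]
= 7·n²(2 + 2·k²·n² - 7·k²·n + 5·k)    [factor out n²]

7·n²(2 + 2·k²·n² - 7·k²·n + 5·k)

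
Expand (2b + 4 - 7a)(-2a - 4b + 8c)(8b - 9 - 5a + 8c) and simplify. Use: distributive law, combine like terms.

232ab^2 - 200ab - 8a^2b - 336abc - 64b^3 - 56b^2 + 64b^2c - 16bc + 128bc^2 + 72a - 86a^2 + 280ac + 144b - 288c + 256c^2 - 70a^3 + 392a^2c - 448ac^2

(2b + 4 - 7a)(-2a - 4b + 8c)(8b - 9 - 5a + 8c)
= (-4ab - 8b^2 + 16bc - 8a - 16b + 32c + 14a^2 + 28ab - 56ac)(8b - 9 - 5a + 8c)    [distributive law]
= (24ab - 8b^2 + 16bc - 8a - 16b + 32c + 14a^2 - 56ac)(8b - 9 - 5a + 8c)    [combine like terms]
= 192ab^2 - 216ab - 120a^2b + 192abc - 64b^3 + 72b^2 + 40ab^2 - 64b^2c + 128b^2c - 144bc - 80abc + 128bc^2 - 64ab + 72a + 40a^2 - 64ac - 128b^2 + 144b + 80ab - 128bc + 256bc - 288c - 160ac + 256c^2 + 112a^2b - 126a^2 - 70a^3 + 112a^2c - 448abc + 504ac + 280a^2c - 448ac^2    [distributive law]
= 232ab^2 - 200ab - 8a^2b - 336abc - 64b^3 - 56b^2 + 64b^2c - 16bc + 128bc^2 + 72a - 86a^2 + 280ac + 144b - 288c + 256c^2 - 70a^3 + 392a^2c - 448ac^2    [combine like terms]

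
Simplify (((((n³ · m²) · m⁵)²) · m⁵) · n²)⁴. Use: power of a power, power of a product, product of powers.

(((((n³ · m²) · m⁵)²) · m⁵) · n²)⁴
= (((((n³ · m²) · m⁵)²) · m⁵)⁴) · ((n²)⁴)    [power of a product]
= (((((n³ · m²) · m⁵)²)⁴) · ((m⁵)⁴)) · ((n²)⁴)    [power of a product]
= ((((n³ · m²) · m⁵)⁸) · ((m⁵)⁴)) · ((n²)⁴)    [power of a power]
= ((((n³ · m²)⁸) · ((m⁵)⁸)) · ((m⁵)⁴)) · ((n²)⁴)    [power of a product]
= (((((n³)⁸) · ((m²)⁸)) · ((m⁵)⁸)) · ((m⁵)⁴)) · ((n²)⁴)    [power of a product]
= (((n²⁴ · ((m²)⁸)) · ((m⁵)⁸)) · ((m⁵)⁴)) · ((n²)⁴)    [power of a power]
= (((n²⁴ · m¹⁶) · ((m⁵)⁸)) · ((m⁵)⁴)) · ((n²)⁴)    [power of a power]
= (((n²⁴ · m¹⁶) · m⁴⁰) · ((m⁵)⁴)) · ((n²)⁴)    [power of a power]
= (((n²⁴ · m¹⁶) · m⁴⁰) · m²⁰) · ((n²)⁴)    [power of a power]
= (((n²⁴ · m¹⁶) · m⁴⁰) · m²⁰) · n⁸    [power of a power]
= m⁷⁶n³²    [product of powers]

m⁷⁶n³²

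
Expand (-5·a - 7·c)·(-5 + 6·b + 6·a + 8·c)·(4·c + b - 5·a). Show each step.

-75·a·c + 25·a·b - 125·a^2 + 8·a·b·c - 30·a·b^2 + 120·a^2·b + 290·a^2·c + 150·a^3 - 48·a·c^2 + 140·c^2 + 35·b·c - 224·b·c^2 - 42·b^2·c - 224·c^3

(-5·a - 7·c)·(-5 + 6·b + 6·a + 8·c)·(4·c + b - 5·a)
= (25·a - 30·a·b - 30·a^2 - 40·a·c + 35·c - 42·b·c - 42·a·c - 56·c^2)·(4·c + b - 5·a)    [distributive law]
= (25·a - 30·a·b - 30·a^2 - 82·a·c + 35·c - 42·b·c - 56·c^2)·(4·c + b - 5·a)    [combine like terms]
= 100·a·c + 25·a·b - 125·a^2 - 120·a·b·c - 30·a·b^2 + 150·a^2·b - 120·a^2·c - 30·a^2·b + 150·a^3 - 328·a·c^2 - 82·a·b·c + 410·a^2·c + 140·c^2 + 35·b·c - 175·a·c - 168·b·c^2 - 42·b^2·c + 210·a·b·c - 224·c^3 - 56·b·c^2 + 280·a·c^2    [distributive law]
= -75·a·c + 25·a·b - 125·a^2 + 8·a·b·c - 30·a·b^2 + 120·a^2·b + 290·a^2·c + 150·a^3 - 48·a·c^2 + 140·c^2 + 35·b·c - 224·b·c^2 - 42·b^2·c - 224·c^3    [combine like terms]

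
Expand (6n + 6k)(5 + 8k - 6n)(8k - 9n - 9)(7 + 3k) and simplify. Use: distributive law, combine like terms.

-1776kn - 2766k²n + 378n² - 2610kn² - 1890n - 1008k³n - 1188k²n² + 2268n³ + 972kn³ - 2154k² + 2112k³ - 1890k + 1152k⁴

(6n + 6k)(5 + 8k - 6n)(8k - 9n - 9)(7 + 3k)
= (30n + 48kn - 36n² + 30k + 48k² - 36kn)(8k - 9n - 9)(7 + 3k)    [distributive law]
= (30n + 12kn - 36n² + 30k + 48k²)(8k - 9n - 9)(7 + 3k)    [combine like terms]
= (240kn - 270n² - 270n + 96k²n - 108kn² - 108kn - 288kn² + 324n³ + 324n² + 240k² - 270kn - 270k + 384k³ - 432k²n - 432k²)(7 + 3k)    [distributive law]
= (-138kn + 54n² - 270n - 336k²n - 396kn² + 324n³ - 192k² - 270k + 384k³)(7 + 3k)    [combine like terms]
= -966kn - 414k²n + 378n² + 162kn² - 1890n - 810kn - 2352k²n - 1008k³n - 2772kn² - 1188k²n² + 2268n³ + 972kn³ - 1344k² - 576k³ - 1890k - 810k² + 2688k³ + 1152k⁴    [distributive law]
= -1776kn - 2766k²n + 378n² - 2610kn² - 1890n - 1008k³n - 1188k²n² + 2268n³ + 972kn³ - 2154k² + 2112k³ - 1890k + 1152k⁴    [combine like terms]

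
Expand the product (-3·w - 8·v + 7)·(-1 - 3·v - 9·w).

-60·w + 81·v·w + 27·w² - 13·v + 24·v² - 7

(-3·w - 8·v + 7)·(-1 - 3·v - 9·w)
= 3·w + 9·v·w + 27·w² + 8·v + 24·v² + 72·v·w - 7 - 21·v - 63·w    [distributive law]
= -60·w + 81·v·w + 27·w² - 13·v + 24·v² - 7    [combine like terms]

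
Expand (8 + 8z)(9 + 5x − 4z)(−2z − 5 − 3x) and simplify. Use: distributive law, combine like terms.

−344z − 360 − 416x − 400xz − 120x^2 + 80z^2 + 16xz^2 − 120x^2z + 64z^3

(8 + 8z)(9 + 5x − 4z)(−2z − 5 − 3x)
= (72 + 40x − 32z + 72z + 40xz − 32z^2)(−2z − 5 − 3x)    [distributive law]
= (72 + 40x + 40z + 40xz − 32z^2)(−2z − 5 − 3x)    [combine like terms]
= −144z − 360 − 216x − 80xz − 200x − 120x^2 − 80z^2 − 200z − 120xz − 80xz^2 − 200xz − 120x^2z + 64z^3 + 160z^2 + 96xz^2    [distributive law]
= −344z − 360 − 416x − 400xz − 120x^2 + 80z^2 + 16xz^2 − 120x^2z + 64z^3    [combine like terms]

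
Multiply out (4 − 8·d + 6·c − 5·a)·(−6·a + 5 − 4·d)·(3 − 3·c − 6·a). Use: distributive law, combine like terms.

−267·a − 141·a·c + 384·a^2 + 60 + 30·c − 168·d + 96·c·d + 540·a·d − 60·a·c·d − 408·a^2·d + 96·d^2 − 96·c·d^2 − 192·a·d^2 + 108·a·c^2 + 126·a^2·c − 90·c^2 + 72·c^2·d − 180·a^3

(4 − 8·d + 6·c − 5·a)·(−6·a + 5 − 4·d)·(3 − 3·c − 6·a)
= (−24·a + 20 − 16·d + 48·a·d − 40·d + 32·d^2 − 36·a·c + 30·c − 24·c·d + 30·a^2 − 25·a + 20·a·d)·(3 − 3·c − 6·a)    [distributive law]
= (−49·a + 20 − 56·d + 68·a·d + 32·d^2 − 36·a·c + 30·c − 24·c·d + 30·a^2)·(3 − 3·c − 6·a)    [combine like terms]
= −147·a + 147·a·c + 294·a^2 + 60 − 60·c − 120·a − 168·d + 168·c·d + 336·a·d + 204·a·d − 204·a·c·d − 408·a^2·d + 96·d^2 − 96·c·d^2 − 192·a·d^2 − 108·a·c + 108·a·c^2 + 216·a^2·c + 90·c − 90·c^2 − 180·a·c − 72·c·d + 72·c^2·d + 144·a·c·d + 90·a^2 − 90·a^2·c − 180·a^3    [distributive law]
= −267·a − 141·a·c + 384·a^2 + 60 + 30·c − 168·d + 96·c·d + 540·a·d − 60·a·c·d − 408·a^2·d + 96·d^2 − 96·c·d^2 − 192·a·d^2 + 108·a·c^2 + 126·a^2·c − 90·c^2 + 72·c^2·d − 180·a^3    [combine like terms]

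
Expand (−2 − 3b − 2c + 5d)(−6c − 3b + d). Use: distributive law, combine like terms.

(−2 − 3b − 2c + 5d)(−6c − 3b + d)
= 12c + 6b − 2d + 18bc + 9b^2 − 3bd + 12c^2 + 6bc − 2cd − 30cd − 15bd + 5d^2    [distributive law]
= 12c + 6b − 2d + 24bc + 9b^2 − 18bd + 12c^2 − 32cd + 5d^2    [combine like terms]

12c + 6b − 2d + 24bc + 9b^2 − 18bd + 12c^2 − 32cd + 5d^2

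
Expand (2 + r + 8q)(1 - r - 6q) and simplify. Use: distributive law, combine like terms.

2 - r - 4q - r² - 14qr - 48q²

(2 + r + 8q)(1 - r - 6q)
= 2 - 2r - 12q + r - r² - 6qr + 8q - 8qr - 48q²    [distributive law]
= 2 - r - 4q - r² - 14qr - 48q²    [combine like terms]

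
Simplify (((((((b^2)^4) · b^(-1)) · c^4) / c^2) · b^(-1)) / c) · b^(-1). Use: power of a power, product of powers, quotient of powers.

(((((((b^2)^4) · b^(-1)) · c^4) / c^2) · b^(-1)) / c) · b^(-1)
= (((((b^8 · b^(-1)) · c^4) / c^2) · b^(-1)) / c) · b^(-1)    [power of a power]
= ((((b^7 · c^4) / c^2) · b^(-1)) / c) · b^(-1)    [product of powers]
= b^5·c    [quotient of powers; product of powers]

b^5·c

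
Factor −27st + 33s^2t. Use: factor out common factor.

3st(−9 + 11s)

−27st + 33s^2t
= 3(−9st + 11s^2t)    [factor out 3]
= 3st(−9 + 11s)    [factor out st]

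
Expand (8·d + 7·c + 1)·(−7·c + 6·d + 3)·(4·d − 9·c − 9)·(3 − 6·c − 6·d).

(8·d + 7·c + 1)·(−7·c + 6·d + 3)·(4·d − 9·c − 9)·(3 − 6·c − 6·d)
= (−56·c·d + 48·d^2 + 24·d − 49·c^2 + 42·c·d + 21·c − 7·c + 6·d + 3)·(4·d − 9·c − 9)·(3 − 6·c − 6·d)    [distributive law]
= (−14·c·d + 48·d^2 + 30·d − 49·c^2 + 14·c + 3)·(4·d − 9·c − 9)·(3 − 6·c − 6·d)    [combine like terms]
= (−56·c·d^2 + 126·c^2·d + 126·c·d + 192·d^3 − 432·c·d^2 − 432·d^2 + 120·d^2 − 270·c·d − 270·d − 196·c^2·d + 441·c^3 + 441·c^2 + 56·c·d − 126·c^2 − 126·c + 12·d − 27·c − 27)·(3 − 6·c − 6·d)    [distributive law]
= (−488·c·d^2 − 70·c^2·d − 88·c·d + 192·d^3 − 312·d^2 − 258·d + 441·c^3 + 315·c^2 − 153·c − 27)·(3 − 6·c − 6·d)    [combine like terms]
= −1464·c·d^2 + 2928·c^2·d^2 + 2928·c·d^3 − 210·c^2·d + 420·c^3·d + 420·c^2·d^2 − 264·c·d + 528·c^2·d + 528·c·d^2 + 576·d^3 − 1152·c·d^3 − 1152·d^4 − 936·d^2 + 1872·c·d^2 + 1872·d^3 − 774·d + 1548·c·d + 1548·d^2 + 1323·c^3 − 2646·c^4 − 2646·c^3·d + 945·c^2 − 1890·c^3 − 1890·c^2·d − 459·c + 918·c^2 + 918·c·d − 81 + 162·c + 162·d    [distributive law]
= 936·c·d^2 + 3348·c^2·d^2 + 1776·c·d^3 − 1572·c^2·d − 2226·c^3·d + 2202·c·d + 2448·d^3 − 1152·d^4 + 612·d^2 − 612·d − 567·c^3 − 2646·c^4 + 1863·c^2 − 297·c − 81    [combine like terms]

936·c·d^2 + 3348·c^2·d^2 + 1776·c·d^3 − 1572·c^2·d − 2226·c^3·d + 2202·c·d + 2448·d^3 − 1152·d^4 + 612·d^2 − 612·d − 567·c^3 − 2646·c^4 + 1863·c^2 − 297·c − 81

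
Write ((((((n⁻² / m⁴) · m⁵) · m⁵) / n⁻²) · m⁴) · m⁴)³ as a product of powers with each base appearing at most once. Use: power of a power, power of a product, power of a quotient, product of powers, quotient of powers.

((((((n⁻² / m⁴) · m⁵) · m⁵) / n⁻²) · m⁴) · m⁴)³
= ((((((n⁻² / m⁴) · m⁵) · m⁵) / n⁻²) · m⁴)³) · ((m⁴)³)    [power of a product]
= ((((((n⁻² / m⁴) · m⁵) · m⁵) / n⁻²)³) · ((m⁴)³)) · ((m⁴)³)    [power of a product]
= ((((((n⁻² / m⁴) · m⁵) · m⁵)³) / ((n⁻²)³)) · ((m⁴)³)) · ((m⁴)³)    [power of a quotient]
= ((((((n⁻² / m⁴) · m⁵)³) · ((m⁵)³)) / ((n⁻²)³)) · ((m⁴)³)) · ((m⁴)³)    [power of a product]
= ((((((n⁻² / m⁴)³) · ((m⁵)³)) · ((m⁵)³)) / ((n⁻²)³)) · ((m⁴)³)) · ((m⁴)³)    [power of a product]
= (((((((n⁻²)³) / ((m⁴)³)) · ((m⁵)³)) · ((m⁵)³)) / ((n⁻²)³)) · ((m⁴)³)) · ((m⁴)³)    [power of a quotient]
= (((((n⁻⁶ / ((m⁴)³)) · ((m⁵)³)) · ((m⁵)³)) / ((n⁻²)³)) · ((m⁴)³)) · ((m⁴)³)    [power of a power]
= (((((n⁻⁶ / m¹²) · ((m⁵)³)) · ((m⁵)³)) / ((n⁻²)³)) · ((m⁴)³)) · ((m⁴)³)    [power of a power]
= (((((n⁻⁶ / m¹²) · m¹⁵) · ((m⁵)³)) / ((n⁻²)³)) · ((m⁴)³)) · ((m⁴)³)    [power of a power]
= (((((n⁻⁶ / m¹²) · m¹⁵) · m¹⁵) / ((n⁻²)³)) · ((m⁴)³)) · ((m⁴)³)    [power of a power]
= (((((n⁻⁶ / m¹²) · m¹⁵) · m¹⁵) / n⁻⁶) · ((m⁴)³)) · ((m⁴)³)    [power of a power]
= (((((n⁻⁶ / m¹²) · m¹⁵) · m¹⁵) / n⁻⁶) · m¹²) · ((m⁴)³)    [power of a power]
= (((((n⁻⁶ / m¹²) · m¹⁵) · m¹⁵) / n⁻⁶) · m¹²) · m¹²    [power of a power]
= m⁴²    [quotient of powers; product of powers]

m⁴²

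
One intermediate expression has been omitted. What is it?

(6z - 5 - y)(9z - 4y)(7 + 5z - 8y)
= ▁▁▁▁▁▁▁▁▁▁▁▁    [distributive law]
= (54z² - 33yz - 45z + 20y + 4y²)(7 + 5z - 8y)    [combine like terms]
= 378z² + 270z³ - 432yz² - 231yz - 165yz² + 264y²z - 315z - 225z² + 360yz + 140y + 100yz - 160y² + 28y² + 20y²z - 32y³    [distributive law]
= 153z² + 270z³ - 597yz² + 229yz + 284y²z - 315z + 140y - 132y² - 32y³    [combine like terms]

By distributive law:

(54z² - 24yz - 45z + 20y - 9yz + 4y²)(7 + 5z - 8y)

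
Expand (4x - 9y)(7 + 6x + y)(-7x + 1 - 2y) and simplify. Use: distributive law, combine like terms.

(4x - 9y)(7 + 6x + y)(-7x + 1 - 2y)
= (28x + 24x² + 4xy - 63y - 54xy - 9y²)(-7x + 1 - 2y)    [distributive law]
= (28x + 24x² - 50xy - 63y - 9y²)(-7x + 1 - 2y)    [combine like terms]
= -196x² + 28x - 56xy - 168x³ + 24x² - 48x²y + 350x²y - 50xy + 100xy² + 441xy - 63y + 126y² + 63xy² - 9y² + 18y³    [distributive law]
= -172x² + 28x + 335xy - 168x³ + 302x²y + 163xy² - 63y + 117y² + 18y³    [combine like terms]

-172x² + 28x + 335xy - 168x³ + 302x²y + 163xy² - 63y + 117y² + 18y³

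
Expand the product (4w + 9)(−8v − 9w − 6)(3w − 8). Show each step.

(4w + 9)(−8v − 9w − 6)(3w − 8)
= (−32vw − 36w^2 − 24w − 72v − 81w − 54)(3w − 8)    [distributive law]
= (−32vw − 36w^2 − 105w − 72v − 54)(3w − 8)    [combine like terms]
= −96vw^2 + 256vw − 108w^3 + 288w^2 − 315w^2 + 840w − 216vw + 576v − 162w + 432    [distributive law]
= −96vw^2 + 40vw − 108w^3 − 27w^2 + 678w + 576v + 432    [combine like terms]

−96vw^2 + 40vw − 108w^3 − 27w^2 + 678w + 576v + 432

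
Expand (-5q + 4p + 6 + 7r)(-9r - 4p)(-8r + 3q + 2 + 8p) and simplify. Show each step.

-549qr² + 135q²r - 72qr + 8pqr + 60pq² - 32pq + 112p²q + 8pr² - 368pr - 384p²r - 224p² - 128p³ + 306r² - 108r - 48p + 504r³

(-5q + 4p + 6 + 7r)(-9r - 4p)(-8r + 3q + 2 + 8p)
= (45qr + 20pq - 36pr - 16p² - 54r - 24p - 63r² - 28pr)(-8r + 3q + 2 + 8p)    [distributive law]
= (45qr + 20pq - 64pr - 16p² - 54r - 24p - 63r²)(-8r + 3q + 2 + 8p)    [combine like terms]
= -360qr² + 135q²r + 90qr + 360pqr - 160pqr + 60pq² + 40pq + 160p²q + 512pr² - 192pqr - 128pr - 512p²r + 128p²r - 48p²q - 32p² - 128p³ + 432r² - 162qr - 108r - 432pr + 192pr - 72pq - 48p - 192p² + 504r³ - 189qr² - 126r² - 504pr²    [distributive law]
= -549qr² + 135q²r - 72qr + 8pqr + 60pq² - 32pq + 112p²q + 8pr² - 368pr - 384p²r - 224p² - 128p³ + 306r² - 108r - 48p + 504r³    [combine like terms]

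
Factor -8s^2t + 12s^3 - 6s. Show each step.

2s(-4st + 6s^2 - 3)

-8s^2t + 12s^3 - 6s
= 2(-4s^2t + 6s^3 - 3s)    [factor out 2]
= 2s(-4st + 6s^2 - 3)    [factor out s]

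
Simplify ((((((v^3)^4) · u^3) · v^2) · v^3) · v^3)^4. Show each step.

((((((v^3)^4) · u^3) · v^2) · v^3) · v^3)^4
= ((((((v^3)^4) · u^3) · v^2) · v^3)^4) · ((v^3)^4)    [power of a product]
= ((((((v^3)^4) · u^3) · v^2)^4) · ((v^3)^4)) · ((v^3)^4)    [power of a product]
= ((((((v^3)^4) · u^3)^4) · ((v^2)^4)) · ((v^3)^4)) · ((v^3)^4)    [power of a product]
= ((((((v^3)^4)^4) · ((u^3)^4)) · ((v^2)^4)) · ((v^3)^4)) · ((v^3)^4)    [power of a product]
= (((((v^3)^16) · ((u^3)^4)) · ((v^2)^4)) · ((v^3)^4)) · ((v^3)^4)    [power of a power]
= (((v^48 · ((u^3)^4)) · ((v^2)^4)) · ((v^3)^4)) · ((v^3)^4)    [power of a power]
= (((v^48 · u^12) · ((v^2)^4)) · ((v^3)^4)) · ((v^3)^4)    [power of a power]
= (((v^48 · u^12) · v^8) · ((v^3)^4)) · ((v^3)^4)    [power of a power]
= (((v^48 · u^12) · v^8) · v^12) · ((v^3)^4)    [power of a power]
= (((v^48 · u^12) · v^8) · v^12) · v^12    [power of a power]
= u^12v^80    [product of powers]

u^12v^80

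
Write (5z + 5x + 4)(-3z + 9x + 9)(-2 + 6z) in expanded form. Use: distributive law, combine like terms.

(5z + 5x + 4)(-3z + 9x + 9)(-2 + 6z)
= (-15z^2 + 45xz + 45z - 15xz + 45x^2 + 45x - 12z + 36x + 36)(-2 + 6z)    [distributive law]
= (-15z^2 + 30xz + 33z + 45x^2 + 81x + 36)(-2 + 6z)    [combine like terms]
= 30z^2 - 90z^3 - 60xz + 180xz^2 - 66z + 198z^2 - 90x^2 + 270x^2z - 162x + 486xz - 72 + 216z    [distributive law]
= 228z^2 - 90z^3 + 426xz + 180xz^2 + 150z - 90x^2 + 270x^2z - 162x - 72    [combine like terms]

228z^2 - 90z^3 + 426xz + 180xz^2 + 150z - 90x^2 + 270x^2z - 162x - 72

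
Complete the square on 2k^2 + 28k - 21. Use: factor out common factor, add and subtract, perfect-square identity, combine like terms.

2k^2 + 28k - 21
= 2(k^2 + 14k) - 21    [factor out 2 from the k-terms]
= 2(k^2 + 14k + 49 - 49) - 21    [add and subtract 49 inside the bracket]
= 2(k + 7)^2 - 98 - 21    [perfect-square identity]
= 2(k + 7)^2 - 119    [combine constants]

2(k + 7)^2 - 119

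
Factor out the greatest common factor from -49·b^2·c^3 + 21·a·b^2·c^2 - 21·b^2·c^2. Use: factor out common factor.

-49·b^2·c^3 + 21·a·b^2·c^2 - 21·b^2·c^2
= 7(-7·b^2·c^3 + 3·a·b^2·c^2 - 3·b^2·c^2)    [factor out 7]
= 7·b^2·c^2(-7·c + 3·a - 3)    [factor out b^2·c^2]

7·b^2·c^2(-7·c + 3·a - 3)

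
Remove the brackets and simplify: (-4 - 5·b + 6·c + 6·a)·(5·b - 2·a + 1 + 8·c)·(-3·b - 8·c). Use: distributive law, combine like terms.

75·b^2 + 278·b·c - 42·a·b - 112·a·c + 12·b + 32·c + 208·c^2 + 75·b^3 + 230·b^2·c - 120·a·b^2 - 428·a·b·c - 64·b·c^2 - 288·a·c^2 - 384·c^3 + 36·a^2·b + 96·a^2·c

(-4 - 5·b + 6·c + 6·a)·(5·b - 2·a + 1 + 8·c)·(-3·b - 8·c)
= (-20·b + 8·a - 4 - 32·c - 25·b^2 + 10·a·b - 5·b - 40·b·c + 30·b·c - 12·a·c + 6·c + 48·c^2 + 30·a·b - 12·a^2 + 6·a + 48·a·c)·(-3·b - 8·c)    [distributive law]
= (-25·b + 14·a - 4 - 26·c - 25·b^2 + 40·a·b - 10·b·c + 36·a·c + 48·c^2 - 12·a^2)·(-3·b - 8·c)    [combine like terms]
= 75·b^2 + 200·b·c - 42·a·b - 112·a·c + 12·b + 32·c + 78·b·c + 208·c^2 + 75·b^3 + 200·b^2·c - 120·a·b^2 - 320·a·b·c + 30·b^2·c + 80·b·c^2 - 108·a·b·c - 288·a·c^2 - 144·b·c^2 - 384·c^3 + 36·a^2·b + 96·a^2·c    [distributive law]
= 75·b^2 + 278·b·c - 42·a·b - 112·a·c + 12·b + 32·c + 208·c^2 + 75·b^3 + 230·b^2·c - 120·a·b^2 - 428·a·b·c - 64·b·c^2 - 288·a·c^2 - 384·c^3 + 36·a^2·b + 96·a^2·c    [combine like terms]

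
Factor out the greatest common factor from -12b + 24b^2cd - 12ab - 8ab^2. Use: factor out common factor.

-12b + 24b^2cd - 12ab - 8ab^2
= 4(-3b + 6b^2cd - 3ab - 2ab^2)    [factor out 4]
= 4b(-3 + 6bcd - 3a - 2ab)    [factor out b]

4b(-3 + 6bcd - 3a - 2ab)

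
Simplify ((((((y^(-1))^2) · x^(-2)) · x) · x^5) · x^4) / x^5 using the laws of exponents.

x^3y^(-2)

((((((y^(-1))^2) · x^(-2)) · x) · x^5) · x^4) / x^5
= ((((y^(-2) · x^(-2)) · x) · x^5) · x^4) / x^5    [power of a power]
= x^3y^(-2)    [quotient of powers; product of powers]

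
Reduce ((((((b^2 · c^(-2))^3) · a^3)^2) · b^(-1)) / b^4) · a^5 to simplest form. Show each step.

a^11·b^7·c^(-12)

((((((b^2 · c^(-2))^3) · a^3)^2) · b^(-1)) / b^4) · a^5
= ((((((b^2 · c^(-2))^3)^2) · ((a^3)^2)) · b^(-1)) / b^4) · a^5    [power of a product]
= (((((b^2 · c^(-2))^6) · ((a^3)^2)) · b^(-1)) / b^4) · a^5    [power of a power]
= ((((((b^2)^6) · ((c^(-2))^6)) · ((a^3)^2)) · b^(-1)) / b^4) · a^5    [power of a product]
= ((((b^12 · ((c^(-2))^6)) · ((a^3)^2)) · b^(-1)) / b^4) · a^5    [power of a power]
= ((((b^12 · c^(-12)) · ((a^3)^2)) · b^(-1)) / b^4) · a^5    [power of a power]
= ((((b^12 · c^(-12)) · a^6) · b^(-1)) / b^4) · a^5    [power of a power]
= a^11·b^7·c^(-12)    [quotient of powers; product of powers]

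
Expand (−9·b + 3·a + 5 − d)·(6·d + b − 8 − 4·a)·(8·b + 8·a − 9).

(−9·b + 3·a + 5 − d)·(6·d + b − 8 − 4·a)·(8·b + 8·a − 9)
= (−54·b·d − 9·b² + 72·b + 36·a·b + 18·a·d + 3·a·b − 24·a − 12·a² + 30·d + 5·b − 40 − 20·a − 6·d² − b·d + 8·d + 4·a·d)·(8·b + 8·a − 9)    [distributive law]
= (−55·b·d − 9·b² + 77·b + 39·a·b + 22·a·d − 44·a − 12·a² + 38·d − 40 − 6·d²)·(8·b + 8·a − 9)    [combine like terms]
= −440·b²·d − 440·a·b·d + 495·b·d − 72·b³ − 72·a·b² + 81·b² + 616·b² + 616·a·b − 693·b + 312·a·b² + 312·a²·b − 351·a·b + 176·a·b·d + 176·a²·d − 198·a·d − 352·a·b − 352·a² + 396·a − 96·a²·b − 96·a³ + 108·a² + 304·b·d + 304·a·d − 342·d − 320·b − 320·a + 360 − 48·b·d² − 48·a·d² + 54·d²    [distributive law]
= −440·b²·d − 264·a·b·d + 799·b·d − 72·b³ + 240·a·b² + 697·b² − 87·a·b − 1013·b + 216·a²·b + 176·a²·d + 106·a·d − 244·a² + 76·a − 96·a³ − 342·d + 360 − 48·b·d² − 48·a·d² + 54·d²    [combine like terms]

−440·b²·d − 264·a·b·d + 799·b·d − 72·b³ + 240·a·b² + 697·b² − 87·a·b − 1013·b + 216·a²·b + 176·a²·d + 106·a·d − 244·a² + 76·a − 96·a³ − 342·d + 360 − 48·b·d² − 48·a·d² + 54·d²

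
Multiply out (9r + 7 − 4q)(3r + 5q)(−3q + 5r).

(9r + 7 − 4q)(3r + 5q)(−3q + 5r)
= (27r^2 + 45qr + 21r + 35q − 12qr − 20q^2)(−3q + 5r)    [distributive law]
= (27r^2 + 33qr + 21r + 35q − 20q^2)(−3q + 5r)    [combine like terms]
= −81qr^2 + 135r^3 − 99q^2r + 165qr^2 − 63qr + 105r^2 − 105q^2 + 175qr + 60q^3 − 100q^2r    [distributive law]
= 84qr^2 + 135r^3 − 199q^2r + 112qr + 105r^2 − 105q^2 + 60q^3    [combine like terms]

84qr^2 + 135r^3 − 199q^2r + 112qr + 105r^2 − 105q^2 + 60q^3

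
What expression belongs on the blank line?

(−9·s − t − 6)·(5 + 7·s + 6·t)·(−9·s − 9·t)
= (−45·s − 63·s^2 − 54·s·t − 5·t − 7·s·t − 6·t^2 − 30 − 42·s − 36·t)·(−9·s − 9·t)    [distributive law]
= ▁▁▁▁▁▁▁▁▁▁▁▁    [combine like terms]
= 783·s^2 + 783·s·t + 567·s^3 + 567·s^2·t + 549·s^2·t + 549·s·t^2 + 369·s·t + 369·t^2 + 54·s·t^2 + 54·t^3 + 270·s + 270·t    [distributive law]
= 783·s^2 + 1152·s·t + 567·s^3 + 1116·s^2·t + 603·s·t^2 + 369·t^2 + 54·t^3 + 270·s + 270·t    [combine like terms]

Applying combine like terms to the line above:

(−87·s − 63·s^2 − 61·s·t − 41·t − 6·t^2 − 30)·(−9·s − 9·t)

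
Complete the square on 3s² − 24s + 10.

3(s − 4)² − 38

3s² − 24s + 10
= 3(s² − 8s) + 10    [factor out 3 from the s-terms]
= 3(s² − 8s + 16 − 16) + 10    [add and subtract 16 inside the bracket]
= 3(s − 4)² − 48 + 10    [perfect-square identity]
= 3(s − 4)² − 38    [combine constants]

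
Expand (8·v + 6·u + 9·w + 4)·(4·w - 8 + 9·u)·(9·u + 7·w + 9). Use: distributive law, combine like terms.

(8·v + 6·u + 9·w + 4)·(4·w - 8 + 9·u)·(9·u + 7·w + 9)
= (32·v·w - 64·v + 72·u·v + 24·u·w - 48·u + 54·u^2 + 36·w^2 - 72·w + 81·u·w + 16·w - 32 + 36·u)·(9·u + 7·w + 9)    [distributive law]
= (32·v·w - 64·v + 72·u·v + 105·u·w - 12·u + 54·u^2 + 36·w^2 - 56·w - 32)·(9·u + 7·w + 9)    [combine like terms]
= 288·u·v·w + 224·v·w^2 + 288·v·w - 576·u·v - 448·v·w - 576·v + 648·u^2·v + 504·u·v·w + 648·u·v + 945·u^2·w + 735·u·w^2 + 945·u·w - 108·u^2 - 84·u·w - 108·u + 486·u^3 + 378·u^2·w + 486·u^2 + 324·u·w^2 + 252·w^3 + 324·w^2 - 504·u·w - 392·w^2 - 504·w - 288·u - 224·w - 288    [distributive law]
= 792·u·v·w + 224·v·w^2 - 160·v·w + 72·u·v - 576·v + 648·u^2·v + 1323·u^2·w + 1059·u·w^2 + 357·u·w + 378·u^2 - 396·u + 486·u^3 + 252·w^3 - 68·w^2 - 728·w - 288    [combine like terms]

792·u·v·w + 224·v·w^2 - 160·v·w + 72·u·v - 576·v + 648·u^2·v + 1323·u^2·w + 1059·u·w^2 + 357·u·w + 378·u^2 - 396·u + 486·u^3 + 252·w^3 - 68·w^2 - 728·w - 288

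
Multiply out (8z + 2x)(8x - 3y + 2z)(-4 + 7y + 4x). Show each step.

-272xz + 380xyz + 272x^2z + 96yz - 168y^2z - 64z^2 + 112yz^2 + 64xz^2 - 64x^2 + 88x^2y + 64x^3 + 24xy - 42xy^2

(8z + 2x)(8x - 3y + 2z)(-4 + 7y + 4x)
= (64xz - 24yz + 16z^2 + 16x^2 - 6xy + 4xz)(-4 + 7y + 4x)    [distributive law]
= (68xz - 24yz + 16z^2 + 16x^2 - 6xy)(-4 + 7y + 4x)    [combine like terms]
= -272xz + 476xyz + 272x^2z + 96yz - 168y^2z - 96xyz - 64z^2 + 112yz^2 + 64xz^2 - 64x^2 + 112x^2y + 64x^3 + 24xy - 42xy^2 - 24x^2y    [distributive law]
= -272xz + 380xyz + 272x^2z + 96yz - 168y^2z - 64z^2 + 112yz^2 + 64xz^2 - 64x^2 + 88x^2y + 64x^3 + 24xy - 42xy^2    [combine like terms]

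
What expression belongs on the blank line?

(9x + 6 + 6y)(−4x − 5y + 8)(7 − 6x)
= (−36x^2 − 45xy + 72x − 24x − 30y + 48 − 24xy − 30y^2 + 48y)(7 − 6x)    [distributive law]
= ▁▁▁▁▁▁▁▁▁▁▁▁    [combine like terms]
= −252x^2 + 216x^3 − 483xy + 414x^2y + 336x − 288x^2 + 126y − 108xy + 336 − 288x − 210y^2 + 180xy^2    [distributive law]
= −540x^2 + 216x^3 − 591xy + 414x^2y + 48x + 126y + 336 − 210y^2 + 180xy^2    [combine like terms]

After combine like terms, the bracketed line is:

(−36x^2 − 69xy + 48x + 18y + 48 − 30y^2)(7 − 6x)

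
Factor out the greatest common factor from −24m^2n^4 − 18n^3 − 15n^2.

−24m^2n^4 − 18n^3 − 15n^2
= 3(−8m^2n^4 − 6n^3 − 5n^2)    [factor out 3]
= 3n^2(−8m^2n^2 − 6n − 5)    [factor out n^2]

3n^2(−8m^2n^2 − 6n − 5)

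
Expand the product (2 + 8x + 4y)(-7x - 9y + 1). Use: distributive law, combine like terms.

(2 + 8x + 4y)(-7x - 9y + 1)
= -14x - 18y + 2 - 56x^2 - 72xy + 8x - 28xy - 36y^2 + 4y    [distributive law]
= -6x - 14y + 2 - 56x^2 - 100xy - 36y^2    [combine like terms]

-6x - 14y + 2 - 56x^2 - 100xy - 36y^2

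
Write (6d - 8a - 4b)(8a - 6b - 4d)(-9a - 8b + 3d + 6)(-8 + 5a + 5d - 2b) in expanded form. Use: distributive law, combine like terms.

(6d - 8a - 4b)(8a - 6b - 4d)(-9a - 8b + 3d + 6)(-8 + 5a + 5d - 2b)
= (48ad - 36bd - 24d² - 64a² + 48ab + 32ad - 32ab + 24b² + 16bd)(-9a - 8b + 3d + 6)(-8 + 5a + 5d - 2b)    [distributive law]
= (80ad - 20bd - 24d² - 64a² + 16ab + 24b²)(-9a - 8b + 3d + 6)(-8 + 5a + 5d - 2b)    [combine like terms]
= (-720a²d - 640abd + 240ad² + 480ad + 180abd + 160b²d - 60bd² - 120bd + 216ad² + 192bd² - 72d³ - 144d² + 576a³ + 512a²b - 192a²d - 384a² - 144a²b - 128ab² + 48abd + 96ab - 216ab² - 192b³ + 72b²d + 144b²)(-8 + 5a + 5d - 2b)    [distributive law]
= (-912a²d - 412abd + 456ad² + 480ad + 232b²d + 132bd² - 120bd - 72d³ - 144d² + 576a³ + 368a²b - 384a² - 344ab² + 96ab - 192b³ + 144b²)(-8 + 5a + 5d - 2b)    [combine like terms]
= 7296a²d - 4560a³d - 4560a²d² + 1824a²bd + 3296abd - 2060a²bd - 2060abd² + 824ab²d - 3648ad² + 2280a²d² + 2280ad³ - 912abd² - 3840ad + 2400a²d + 2400ad² - 960abd - 1856b²d + 1160ab²d + 1160b²d² - 464b³d - 1056bd² + 660abd² + 660bd³ - 264b²d² + 960bd - 600abd - 600bd² + 240b²d + 576d³ - 360ad³ - 360d⁴ + 144bd³ + 1152d² - 720ad² - 720d³ + 288bd² - 4608a³ + 2880a⁴ + 2880a³d - 1152a³b - 2944a²b + 1840a³b + 1840a²bd - 736a²b² + 3072a² - 1920a³ - 1920a²d + 768a²b + 2752ab² - 1720a²b² - 1720ab²d + 688ab³ - 768ab + 480a²b + 480abd - 192ab² + 1536b³ - 960ab³ - 960b³d + 384b⁴ - 1152b² + 720ab² + 720b²d - 288b³    [distributive law]
= 7776a²d - 1680a³d - 2280a²d² + 1604a²bd + 2216abd - 2312abd² + 264ab²d - 1968ad² + 1920ad³ - 3840ad - 896b²d + 896b²d² - 1424b³d - 1368bd² + 804bd³ + 960bd - 144d³ - 360d⁴ + 1152d² - 6528a³ + 2880a⁴ + 688a³b - 1696a²b - 2456a²b² + 3072a² + 3280ab² - 272ab³ - 768ab + 1248b³ + 384b⁴ - 1152b²    [combine like terms]

7776a²d - 1680a³d - 2280a²d² + 1604a²bd + 2216abd - 2312abd² + 264ab²d - 1968ad² + 1920ad³ - 3840ad - 896b²d + 896b²d² - 1424b³d - 1368bd² + 804bd³ + 960bd - 144d³ - 360d⁴ + 1152d² - 6528a³ + 2880a⁴ + 688a³b - 1696a²b - 2456a²b² + 3072a² + 3280ab² - 272ab³ - 768ab + 1248b³ + 384b⁴ - 1152b²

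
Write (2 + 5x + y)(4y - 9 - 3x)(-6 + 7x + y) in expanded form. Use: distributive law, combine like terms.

-12y - 160xy - 25y^2 + 108 + 180x - 267x^2 + 104x^2y + 45xy^2 - 105x^3 + 4y^3

(2 + 5x + y)(4y - 9 - 3x)(-6 + 7x + y)
= (8y - 18 - 6x + 20xy - 45x - 15x^2 + 4y^2 - 9y - 3xy)(-6 + 7x + y)    [distributive law]
= (-y - 18 - 51x + 17xy - 15x^2 + 4y^2)(-6 + 7x + y)    [combine like terms]
= 6y - 7xy - y^2 + 108 - 126x - 18y + 306x - 357x^2 - 51xy - 102xy + 119x^2y + 17xy^2 + 90x^2 - 105x^3 - 15x^2y - 24y^2 + 28xy^2 + 4y^3    [distributive law]
= -12y - 160xy - 25y^2 + 108 + 180x - 267x^2 + 104x^2y + 45xy^2 - 105x^3 + 4y^3    [combine like terms]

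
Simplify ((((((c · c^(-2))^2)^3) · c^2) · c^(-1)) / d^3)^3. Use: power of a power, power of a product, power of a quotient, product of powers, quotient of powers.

((((((c · c^(-2))^2)^3) · c^2) · c^(-1)) / d^3)^3
= ((((((c · c^(-2))^2)^3) · c^2) · c^(-1))^3) / ((d^3)^3)    [power of a quotient]
= ((((((c · c^(-2))^2)^3) · c^2)^3) · ((c^(-1))^3)) / ((d^3)^3)    [power of a product]
= ((((((c · c^(-2))^2)^3)^3) · ((c^2)^3)) · ((c^(-1))^3)) / ((d^3)^3)    [power of a product]
= (((((c · c^(-2))^2)^9) · ((c^2)^3)) · ((c^(-1))^3)) / ((d^3)^3)    [power of a power]
= ((((c · c^(-2))^18) · ((c^2)^3)) · ((c^(-1))^3)) / ((d^3)^3)    [power of a power]
= ((((c^18) · ((c^(-2))^18)) · ((c^2)^3)) · ((c^(-1))^3)) / ((d^3)^3)    [power of a product]
= (((c^18 · c^(-36)) · ((c^2)^3)) · ((c^(-1))^3)) / ((d^3)^3)    [power of a power]
= ((c^(-18) · ((c^2)^3)) · ((c^(-1))^3)) / ((d^3)^3)    [product of powers]
= ((c^(-18) · c^6) · ((c^(-1))^3)) / ((d^3)^3)    [power of a power]
= (c^(-12) · ((c^(-1))^3)) / ((d^3)^3)    [product of powers]
= (c^(-12) · c^(-3)) / ((d^3)^3)    [power of a power]
= c^(-15) / ((d^3)^3)    [product of powers]
= c^(-15) / d^9    [power of a power]
= c^(-15)·d^(-9)    [quotient of powers]

c^(-15)·d^(-9)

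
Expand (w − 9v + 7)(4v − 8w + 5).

(w − 9v + 7)(4v − 8w + 5)
= 4vw − 8w^2 + 5w − 36v^2 + 72vw − 45v + 28v − 56w + 35    [distributive law]
= 76vw − 8w^2 − 51w − 36v^2 − 17v + 35    [combine like terms]

76vw − 8w^2 − 51w − 36v^2 − 17v + 35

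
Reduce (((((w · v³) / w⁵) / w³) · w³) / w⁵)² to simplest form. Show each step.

(((((w · v³) / w⁵) / w³) · w³) / w⁵)²
= (((((w · v³) / w⁵) / w³) · w³)²) / ((w⁵)²)    [power of a quotient]
= (((((w · v³) / w⁵) / w³)²) · ((w³)²)) / ((w⁵)²)    [power of a product]
= (((((w · v³) / w⁵)²) / ((w³)²)) · ((w³)²)) / ((w⁵)²)    [power of a quotient]
= (((((w · v³)²) / ((w⁵)²)) / ((w³)²)) · ((w³)²)) / ((w⁵)²)    [power of a quotient]
= (((((w²) · ((v³)²)) / ((w⁵)²)) / ((w³)²)) · ((w³)²)) / ((w⁵)²)    [power of a product]
= ((((w² · v⁶) / ((w⁵)²)) / ((w³)²)) · ((w³)²)) / ((w⁵)²)    [power of a power]
= ((((w² · v⁶) / w¹⁰) / ((w³)²)) · ((w³)²)) / ((w⁵)²)    [power of a power]
= ((((w² · v⁶) / w¹⁰) / w⁶) · ((w³)²)) / ((w⁵)²)    [power of a power]
= ((((w² · v⁶) / w¹⁰) / w⁶) · w⁶) / ((w⁵)²)    [power of a power]
= ((((w² · v⁶) / w¹⁰) / w⁶) · w⁶) / w¹⁰    [power of a power]
= v⁶·w⁻¹⁸    [quotient of powers; product of powers]

v⁶·w⁻¹⁸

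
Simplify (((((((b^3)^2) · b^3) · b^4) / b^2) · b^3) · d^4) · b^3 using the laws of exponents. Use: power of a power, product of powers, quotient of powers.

b^17d^4

(((((((b^3)^2) · b^3) · b^4) / b^2) · b^3) · d^4) · b^3
= (((((b^6 · b^3) · b^4) / b^2) · b^3) · d^4) · b^3    [power of a power]
= ((((b^9 · b^4) / b^2) · b^3) · d^4) · b^3    [product of powers]
= (((b^13 / b^2) · b^3) · d^4) · b^3    [product of powers]
= ((b^11 · b^3) · d^4) · b^3    [quotient of powers]
= (b^14 · d^4) · b^3    [product of powers]
= b^17d^4    [product of powers]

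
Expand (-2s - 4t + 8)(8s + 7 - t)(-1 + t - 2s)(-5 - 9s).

(-2s - 4t + 8)(8s + 7 - t)(-1 + t - 2s)(-5 - 9s)
= (-16s^2 - 14s + 2st - 32st - 28t + 4t^2 + 64s + 56 - 8t)(-1 + t - 2s)(-5 - 9s)    [distributive law]
= (-16s^2 + 50s - 30st - 36t + 4t^2 + 56)(-1 + t - 2s)(-5 - 9s)    [combine like terms]
= (16s^2 - 16s^2t + 32s^3 - 50s + 50st - 100s^2 + 30st - 30st^2 + 60s^2t + 36t - 36t^2 + 72st - 4t^2 + 4t^3 - 8st^2 - 56 + 56t - 112s)(-5 - 9s)    [distributive law]
= (-84s^2 + 44s^2t + 32s^3 - 162s + 152st - 38st^2 + 92t - 40t^2 + 4t^3 - 56)(-5 - 9s)    [combine like terms]
= 420s^2 + 756s^3 - 220s^2t - 396s^3t - 160s^3 - 288s^4 + 810s + 1458s^2 - 760st - 1368s^2t + 190st^2 + 342s^2t^2 - 460t - 828st + 200t^2 + 360st^2 - 20t^3 - 36st^3 + 280 + 504s    [distributive law]
= 1878s^2 + 596s^3 - 1588s^2t - 396s^3t - 288s^4 + 1314s - 1588st + 550st^2 + 342s^2t^2 - 460t + 200t^2 - 20t^3 - 36st^3 + 280    [combine like terms]

1878s^2 + 596s^3 - 1588s^2t - 396s^3t - 288s^4 + 1314s - 1588st + 550st^2 + 342s^2t^2 - 460t + 200t^2 - 20t^3 - 36st^3 + 280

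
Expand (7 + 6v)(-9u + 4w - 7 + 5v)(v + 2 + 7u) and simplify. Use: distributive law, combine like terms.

-220uv - 469u - 441u^2 + 76vw + 56w + 196uw - 63v - 98 + 53v^2 + 156uv^2 - 378u^2v + 24v^2w + 168uvw + 30v^3

(7 + 6v)(-9u + 4w - 7 + 5v)(v + 2 + 7u)
= (-63u + 28w - 49 + 35v - 54uv + 24vw - 42v + 30v^2)(v + 2 + 7u)    [distributive law]
= (-63u + 28w - 49 - 7v - 54uv + 24vw + 30v^2)(v + 2 + 7u)    [combine like terms]
= -63uv - 126u - 441u^2 + 28vw + 56w + 196uw - 49v - 98 - 343u - 7v^2 - 14v - 49uv - 54uv^2 - 108uv - 378u^2v + 24v^2w + 48vw + 168uvw + 30v^3 + 60v^2 + 210uv^2    [distributive law]
= -220uv - 469u - 441u^2 + 76vw + 56w + 196uw - 63v - 98 + 53v^2 + 156uv^2 - 378u^2v + 24v^2w + 168uvw + 30v^3    [combine like terms]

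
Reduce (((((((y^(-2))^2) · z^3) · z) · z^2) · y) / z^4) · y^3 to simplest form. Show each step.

(((((((y^(-2))^2) · z^3) · z) · z^2) · y) / z^4) · y^3
= (((((y^(-4) · z^3) · z) · z^2) · y) / z^4) · y^3    [power of a power]
= z^2    [quotient of powers; product of powers]

z^2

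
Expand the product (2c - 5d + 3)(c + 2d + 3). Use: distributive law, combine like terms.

2c² - cd + 9c - 10d² - 9d + 9

(2c - 5d + 3)(c + 2d + 3)
= 2c² + 4cd + 6c - 5cd - 10d² - 15d + 3c + 6d + 9    [distributive law]
= 2c² - cd + 9c - 10d² - 9d + 9    [combine like terms]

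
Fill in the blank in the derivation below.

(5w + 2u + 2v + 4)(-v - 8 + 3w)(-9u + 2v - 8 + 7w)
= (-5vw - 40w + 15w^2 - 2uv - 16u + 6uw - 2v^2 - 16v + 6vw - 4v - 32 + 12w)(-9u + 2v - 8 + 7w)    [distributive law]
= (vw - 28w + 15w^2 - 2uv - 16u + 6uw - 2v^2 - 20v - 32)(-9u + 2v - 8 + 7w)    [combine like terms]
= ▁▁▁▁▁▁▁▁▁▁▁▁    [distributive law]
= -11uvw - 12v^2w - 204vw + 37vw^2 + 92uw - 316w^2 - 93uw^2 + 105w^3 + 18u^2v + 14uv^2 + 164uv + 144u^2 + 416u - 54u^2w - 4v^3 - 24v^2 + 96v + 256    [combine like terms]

By distributive law:

-9uvw + 2v^2w - 8vw + 7vw^2 + 252uw - 56vw + 224w - 196w^2 - 135uw^2 + 30vw^2 - 120w^2 + 105w^3 + 18u^2v - 4uv^2 + 16uv - 14uvw + 144u^2 - 32uv + 128u - 112uw - 54u^2w + 12uvw - 48uw + 42uw^2 + 18uv^2 - 4v^3 + 16v^2 - 14v^2w + 180uv - 40v^2 + 160v - 140vw + 288u - 64v + 256 - 224w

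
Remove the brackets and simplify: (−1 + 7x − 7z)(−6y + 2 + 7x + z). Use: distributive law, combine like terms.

6y − 2 + 7x − 15z − 42xy + 49x^2 − 42xz + 42yz − 7z^2

(−1 + 7x − 7z)(−6y + 2 + 7x + z)
= 6y − 2 − 7x − z − 42xy + 14x + 49x^2 + 7xz + 42yz − 14z − 49xz − 7z^2    [distributive law]
= 6y − 2 + 7x − 15z − 42xy + 49x^2 − 42xz + 42yz − 7z^2    [combine like terms]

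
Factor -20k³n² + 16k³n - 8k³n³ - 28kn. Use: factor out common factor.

-20k³n² + 16k³n - 8k³n³ - 28kn
= 4(-5k³n² + 4k³n - 2k³n³ - 7kn)    [factor out 4]
= 4kn(-5k²n + 4k² - 2k²n² - 7)    [factor out kn]

4kn(-5k²n + 4k² - 2k²n² - 7)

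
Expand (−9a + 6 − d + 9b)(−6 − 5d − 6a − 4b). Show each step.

(−9a + 6 − d + 9b)(−6 − 5d − 6a − 4b)
= 54a + 45ad + 54a² + 36ab − 36 − 30d − 36a − 24b + 6d + 5d² + 6ad + 4bd − 54b − 45bd − 54ab − 36b²    [distributive law]
= 18a + 51ad + 54a² − 18ab − 36 − 24d − 78b + 5d² − 41bd − 36b²    [combine like terms]

18a + 51ad + 54a² − 18ab − 36 − 24d − 78b + 5d² − 41bd − 36b²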